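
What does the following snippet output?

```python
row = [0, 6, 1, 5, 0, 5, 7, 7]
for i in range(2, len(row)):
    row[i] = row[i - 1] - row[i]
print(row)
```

[0, 6, 5, 0, 0, -5, -12, -19]

i=2: row[2] = 6-1 = 5 → [0, 6, 5, 5, 0, 5, 7, 7]
i=3: row[3] = 5-5 = 0 → [0, 6, 5, 0, 0, 5, 7, 7]
i=4: row[4] = 0-0 = 0 → [0, 6, 5, 0, 0, 5, 7, 7]
i=5: row[5] = 0-5 = -5 → [0, 6, 5, 0, 0, -5, 7, 7]
i=6: row[6] = (-5)-7 = -12 → [0, 6, 5, 0, 0, -5, -12, 7]
i=7: row[7] = (-12)-7 = -19 → [0, 6, 5, 0, 0, -5, -12, -19]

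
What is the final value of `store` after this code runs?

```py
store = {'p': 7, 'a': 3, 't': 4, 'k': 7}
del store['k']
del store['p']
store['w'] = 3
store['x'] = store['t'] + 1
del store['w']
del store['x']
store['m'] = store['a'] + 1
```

{'a': 3, 't': 4, 'm': 4}

del 'k' → {'p': 7, 'a': 3, 't': 4}
del 'p' → {'a': 3, 't': 4}
store['w'] = 3 → {'a': 3, 't': 4, 'w': 3}
store['x'] = store['t']+1 = 5 → {'a': 3, 't': 4, 'w': 3, 'x': 5}
del 'w' → {'a': 3, 't': 4, 'x': 5}
del 'x' → {'a': 3, 't': 4}
store['m'] = store['a']+1 = 4 → {'a': 3, 't': 4, 'm': 4}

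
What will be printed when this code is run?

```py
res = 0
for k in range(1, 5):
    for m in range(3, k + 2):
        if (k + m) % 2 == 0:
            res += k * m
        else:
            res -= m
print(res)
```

k=2,m=3: odd sum, res = 0-3 = -3
k=3,m=3: even sum, res = (-3)+9 = 6
k=3,m=4: odd sum, res = 6-4 = 2
k=4,m=3: odd sum, res = 2-3 = -1
k=4,m=4: even sum, res = (-1)+16 = 15
k=4,m=5: odd sum, res = 15-5 = 10

10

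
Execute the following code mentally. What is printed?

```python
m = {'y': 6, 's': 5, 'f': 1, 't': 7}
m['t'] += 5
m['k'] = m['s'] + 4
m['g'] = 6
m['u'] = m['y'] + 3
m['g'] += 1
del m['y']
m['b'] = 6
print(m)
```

{'s': 5, 'f': 1, 't': 12, 'k': 9, 'g': 7, 'u': 9, 'b': 6}

m['t'] = 7+5 = 12 → {'y': 6, 's': 5, 'f': 1, 't': 12}
m['k'] = m['s']+4 = 9 → {'y': 6, 's': 5, 'f': 1, 't': 12, 'k': 9}
m['g'] = 6 → {'y': 6, 's': 5, 'f': 1, 't': 12, 'k': 9, 'g': 6}
m['u'] = m['y']+3 = 9 → {'y': 6, 's': 5, 'f': 1, 't': 12, 'k': 9, 'g': 6, 'u': 9}
m['g'] = 6+1 = 7 → {'y': 6, 's': 5, 'f': 1, 't': 12, 'k': 9, 'g': 7, 'u': 9}
del 'y' → {'s': 5, 'f': 1, 't': 12, 'k': 9, 'g': 7, 'u': 9}
m['b'] = 6 → {'s': 5, 'f': 1, 't': 12, 'k': 9, 'g': 7, 'u': 9, 'b': 6}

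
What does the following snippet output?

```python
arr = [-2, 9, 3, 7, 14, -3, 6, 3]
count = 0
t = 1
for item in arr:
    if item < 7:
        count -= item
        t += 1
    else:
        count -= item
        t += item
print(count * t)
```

-1332

item=-2: <7, count = 0-(-2) = 2; t=2
item=9: not <7, count = 2-9 = -7; t=11
item=3: <7, count = (-7)-3 = -10; t=12
item=7: not <7, count = (-10)-7 = -17; t=19
item=14: not <7, count = (-17)-14 = -31; t=33
item=-3: <7, count = (-31)-(-3) = -28; t=34
item=6: <7, count = (-28)-6 = -34; t=35
item=3: <7, count = (-34)-3 = -37; t=36
count*t = (-37)*36 = -1332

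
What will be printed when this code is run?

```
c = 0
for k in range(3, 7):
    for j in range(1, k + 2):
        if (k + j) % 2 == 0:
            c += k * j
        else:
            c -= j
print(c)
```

110

k=3,j=1: even sum, c = 0+3 = 3
k=3,j=2: odd sum, c = 3-2 = 1
k=3,j=3: even sum, c = 1+9 = 10
k=3,j=4: odd sum, c = 10-4 = 6
k=4,j=1: odd sum, c = 6-1 = 5
k=4,j=2: even sum, c = 5+8 = 13
k=4,j=3: odd sum, c = 13-3 = 10
k=4,j=4: even sum, c = 10+16 = 26
k=4,j=5: odd sum, c = 26-5 = 21
k=5,j=1: even sum, c = 21+5 = 26
k=5,j=2: odd sum, c = 26-2 = 24
k=5,j=3: even sum, c = 24+15 = 39
k=5,j=4: odd sum, c = 39-4 = 35
k=5,j=5: even sum, c = 35+25 = 60
k=5,j=6: odd sum, c = 60-6 = 54
k=6,j=1: odd sum, c = 54-1 = 53
k=6,j=2: even sum, c = 53+12 = 65
k=6,j=3: odd sum, c = 65-3 = 62
k=6,j=4: even sum, c = 62+24 = 86
k=6,j=5: odd sum, c = 86-5 = 81
k=6,j=6: even sum, c = 81+36 = 117
k=6,j=7: odd sum, c = 117-7 = 110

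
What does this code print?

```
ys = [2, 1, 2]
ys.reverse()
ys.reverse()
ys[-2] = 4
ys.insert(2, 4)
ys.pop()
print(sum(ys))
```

reverse → [2, 1, 2]
reverse → [2, 1, 2]
ys[-2] = 4 → [2, 4, 2]
insert 4 at 2 → [2, 4, 4, 2]
pop() removes 2 → [2, 4, 4]
sum = 10

10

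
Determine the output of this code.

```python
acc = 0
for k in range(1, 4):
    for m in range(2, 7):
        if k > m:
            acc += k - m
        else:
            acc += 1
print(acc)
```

15

k=1,m=2: not 1>2, acc = 0+1 = 1
k=1,m=3: not 1>3, acc = 1+1 = 2
k=1,m=4: not 1>4, acc = 2+1 = 3
k=1,m=5: not 1>5, acc = 3+1 = 4
k=1,m=6: not 1>6, acc = 4+1 = 5
k=2,m=2: not 2>2, acc = 5+1 = 6
k=2,m=3: not 2>3, acc = 6+1 = 7
k=2,m=4: not 2>4, acc = 7+1 = 8
k=2,m=5: not 2>5, acc = 8+1 = 9
k=2,m=6: not 2>6, acc = 9+1 = 10
k=3,m=2: 3>2, acc = 10+1 = 11
k=3,m=3: not 3>3, acc = 11+1 = 12
k=3,m=4: not 3>4, acc = 12+1 = 13
k=3,m=5: not 3>5, acc = 13+1 = 14
k=3,m=6: not 3>6, acc = 14+1 = 15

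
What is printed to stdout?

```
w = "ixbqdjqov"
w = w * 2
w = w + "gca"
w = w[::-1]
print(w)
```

repeat ×2 → 'ixbqdjqovixbqdjqov'
+ 'gca' → 'ixbqdjqovixbqdjqovgca'
reverse → 'acgvoqjdqbxivoqjdqbxi'

acgvoqjdqbxivoqjdqbxi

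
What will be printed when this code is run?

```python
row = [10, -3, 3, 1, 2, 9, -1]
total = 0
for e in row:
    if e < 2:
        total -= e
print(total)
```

3

e=10: not <2
e=-3: <2, total = 0-(-3) = 3
e=3: not <2
e=1: <2, total = 3-1 = 2
e=2: not <2
e=9: not <2
e=-1: <2, total = 2-(-1) = 3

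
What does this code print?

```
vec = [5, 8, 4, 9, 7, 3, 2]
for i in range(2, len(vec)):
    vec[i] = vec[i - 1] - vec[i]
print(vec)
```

i=2: vec[2] = 8-4 = 4 → [5, 8, 4, 9, 7, 3, 2]
i=3: vec[3] = 4-9 = -5 → [5, 8, 4, -5, 7, 3, 2]
i=4: vec[4] = (-5)-7 = -12 → [5, 8, 4, -5, -12, 3, 2]
i=5: vec[5] = (-12)-3 = -15 → [5, 8, 4, -5, -12, -15, 2]
i=6: vec[6] = (-15)-2 = -17 → [5, 8, 4, -5, -12, -15, -17]

[5, 8, 4, -5, -12, -15, -17]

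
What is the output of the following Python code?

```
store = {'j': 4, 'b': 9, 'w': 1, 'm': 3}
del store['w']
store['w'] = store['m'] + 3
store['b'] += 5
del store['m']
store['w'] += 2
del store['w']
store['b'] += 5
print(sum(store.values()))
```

23

del 'w' → {'j': 4, 'b': 9, 'm': 3}
store['w'] = store['m']+3 = 6 → {'j': 4, 'b': 9, 'm': 3, 'w': 6}
store['b'] = 9+5 = 14 → {'j': 4, 'b': 14, 'm': 3, 'w': 6}
del 'm' → {'j': 4, 'b': 14, 'w': 6}
store['w'] = 6+2 = 8 → {'j': 4, 'b': 14, 'w': 8}
del 'w' → {'j': 4, 'b': 14}
store['b'] = 14+5 = 19 → {'j': 4, 'b': 19}
sum of values = 23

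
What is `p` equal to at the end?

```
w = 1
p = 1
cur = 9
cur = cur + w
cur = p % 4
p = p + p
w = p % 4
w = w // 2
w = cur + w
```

2

cur = 9+1 = 10
cur = 1%4 = 1
p = 1+1 = 2
w = 2%4 = 2
w = 2//2 = 1
w = 1+1 = 2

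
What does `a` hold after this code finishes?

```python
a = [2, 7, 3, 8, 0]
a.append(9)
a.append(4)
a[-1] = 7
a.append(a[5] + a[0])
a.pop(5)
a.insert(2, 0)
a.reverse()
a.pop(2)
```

append 9 → [2, 7, 3, 8, 0, 9]
append 4 → [2, 7, 3, 8, 0, 9, 4]
a[-1] = 7 → [2, 7, 3, 8, 0, 9, 7]
append a[5]+a[0] = 9+2 = 11 → [2, 7, 3, 8, 0, 9, 7, 11]
pop(5) removes 9 → [2, 7, 3, 8, 0, 7, 11]
insert 0 at 2 → [2, 7, 0, 3, 8, 0, 7, 11]
reverse → [11, 7, 0, 8, 3, 0, 7, 2]
pop(2) removes 0 → [11, 7, 8, 3, 0, 7, 2]

[11, 7, 8, 3, 0, 7, 2]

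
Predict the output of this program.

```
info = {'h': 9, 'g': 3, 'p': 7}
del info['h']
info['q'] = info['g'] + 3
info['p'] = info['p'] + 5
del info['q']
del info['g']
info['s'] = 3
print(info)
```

del 'h' → {'g': 3, 'p': 7}
info['q'] = info['g']+3 = 6 → {'g': 3, 'p': 7, 'q': 6}
info['p'] = info['p']+5 = 12 → {'g': 3, 'p': 12, 'q': 6}
del 'q' → {'g': 3, 'p': 12}
del 'g' → {'p': 12}
info['s'] = 3 → {'p': 12, 's': 3}

{'p': 12, 's': 3}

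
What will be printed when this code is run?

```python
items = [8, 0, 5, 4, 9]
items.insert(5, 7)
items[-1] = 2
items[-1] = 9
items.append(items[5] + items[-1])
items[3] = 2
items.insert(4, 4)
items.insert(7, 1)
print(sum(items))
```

56

insert 7 at 5 → [8, 0, 5, 4, 9, 7]
items[-1] = 2 → [8, 0, 5, 4, 9, 2]
items[-1] = 9 → [8, 0, 5, 4, 9, 9]
append items[5]+items[-1] = 9+9 = 18 → [8, 0, 5, 4, 9, 9, 18]
items[3] = 2 → [8, 0, 5, 2, 9, 9, 18]
insert 4 at 4 → [8, 0, 5, 2, 4, 9, 9, 18]
insert 1 at 7 → [8, 0, 5, 2, 4, 9, 9, 1, 18]
sum = 56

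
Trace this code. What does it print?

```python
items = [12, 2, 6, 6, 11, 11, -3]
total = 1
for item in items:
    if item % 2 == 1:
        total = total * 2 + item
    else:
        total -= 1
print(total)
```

39

item=12: not odd, total = 1-1 = 0
item=2: not odd, total = 0-1 = -1
item=6: not odd, total = (-1)-1 = -2
item=6: not odd, total = (-2)-1 = -3
item=11: odd, total = (-3)*2+11 = 5
item=11: odd, total = 5*2+11 = 21
item=-3: odd, total = 21*2+(-3) = 39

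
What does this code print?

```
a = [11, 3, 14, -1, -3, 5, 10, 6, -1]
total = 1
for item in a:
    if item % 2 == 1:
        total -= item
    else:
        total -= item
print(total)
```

-43

item=11: odd, total = 1-11 = -10
item=3: odd, total = (-10)-3 = -13
item=14: not odd, total = (-13)-14 = -27
item=-1: odd, total = (-27)-(-1) = -26
item=-3: odd, total = (-26)-(-3) = -23
item=5: odd, total = (-23)-5 = -28
item=10: not odd, total = (-28)-10 = -38
item=6: not odd, total = (-38)-6 = -44
item=-1: odd, total = (-44)-(-1) = -43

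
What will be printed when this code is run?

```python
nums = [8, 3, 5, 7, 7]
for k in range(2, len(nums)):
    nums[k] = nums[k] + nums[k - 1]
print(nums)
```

k=2: nums[2] = 5+3 = 8 → [8, 3, 8, 7, 7]
k=3: nums[3] = 7+8 = 15 → [8, 3, 8, 15, 7]
k=4: nums[4] = 7+15 = 22 → [8, 3, 8, 15, 22]

[8, 3, 8, 15, 22]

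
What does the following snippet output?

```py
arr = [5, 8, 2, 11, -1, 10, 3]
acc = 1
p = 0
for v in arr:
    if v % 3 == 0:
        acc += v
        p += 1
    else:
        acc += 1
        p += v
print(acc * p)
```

v=5: not %3==0, acc = 1+1 = 2; p=5
v=8: not %3==0, acc = 2+1 = 3; p=13
v=2: not %3==0, acc = 3+1 = 4; p=15
v=11: not %3==0, acc = 4+1 = 5; p=26
v=-1: not %3==0, acc = 5+1 = 6; p=25
v=10: not %3==0, acc = 6+1 = 7; p=35
v=3: %3==0, acc = 7+3 = 10; p=36
acc*p = 10*36 = 360

360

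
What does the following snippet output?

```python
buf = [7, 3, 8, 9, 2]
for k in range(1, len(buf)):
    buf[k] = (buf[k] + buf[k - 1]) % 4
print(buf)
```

k=1: buf[1] = (3+7)%4 = 2 → [7, 2, 8, 9, 2]
k=2: buf[2] = (8+2)%4 = 2 → [7, 2, 2, 9, 2]
k=3: buf[3] = (9+2)%4 = 3 → [7, 2, 2, 3, 2]
k=4: buf[4] = (2+3)%4 = 1 → [7, 2, 2, 3, 1]

[7, 2, 2, 3, 1]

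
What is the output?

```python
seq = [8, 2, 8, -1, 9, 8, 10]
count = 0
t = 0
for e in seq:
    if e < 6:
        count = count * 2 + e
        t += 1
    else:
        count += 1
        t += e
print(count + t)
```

e=8: not <6, count = 0+1 = 1; t=8
e=2: <6, count = 1*2+2 = 4; t=9
e=8: not <6, count = 4+1 = 5; t=17
e=-1: <6, count = 5*2+(-1) = 9; t=18
e=9: not <6, count = 9+1 = 10; t=27
e=8: not <6, count = 10+1 = 11; t=35
e=10: not <6, count = 11+1 = 12; t=45
count+t = 12+45 = 57

57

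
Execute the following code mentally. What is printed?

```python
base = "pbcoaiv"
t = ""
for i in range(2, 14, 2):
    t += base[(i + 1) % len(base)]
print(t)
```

oipcav

i=2: add base[3]='o' → 'o'
i=4: add base[5]='i' → 'oi'
i=6: add base[0]='p' → 'oip'
i=8: add base[2]='c' → 'oipc'
i=10: add base[4]='a' → 'oipca'
i=12: add base[6]='v' → 'oipcav'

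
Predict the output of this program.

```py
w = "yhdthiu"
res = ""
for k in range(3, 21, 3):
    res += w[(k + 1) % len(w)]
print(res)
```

hytudi

k=3: add w[4]='h' → 'h'
k=6: add w[0]='y' → 'hy'
k=9: add w[3]='t' → 'hyt'
k=12: add w[6]='u' → 'hytu'
k=15: add w[2]='d' → 'hytud'
k=18: add w[5]='i' → 'hytudi'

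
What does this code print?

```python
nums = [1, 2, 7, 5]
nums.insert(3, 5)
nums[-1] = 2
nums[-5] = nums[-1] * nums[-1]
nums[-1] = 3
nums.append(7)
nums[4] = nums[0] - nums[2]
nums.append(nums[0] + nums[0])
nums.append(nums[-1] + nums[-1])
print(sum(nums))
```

insert 5 at 3 → [1, 2, 7, 5, 5]
nums[-1] = 2 → [1, 2, 7, 5, 2]
nums[-5] = nums[-1]*nums[-1] = 2*2 = 4 → [4, 2, 7, 5, 2]
nums[-1] = 3 → [4, 2, 7, 5, 3]
append 7 → [4, 2, 7, 5, 3, 7]
nums[4] = nums[0]-nums[2] = 4-7 = -3 → [4, 2, 7, 5, -3, 7]
append nums[0]+nums[0] = 4+4 = 8 → [4, 2, 7, 5, -3, 7, 8]
append nums[-1]+nums[-1] = 8+8 = 16 → [4, 2, 7, 5, -3, 7, 8, 16]
sum = 46

46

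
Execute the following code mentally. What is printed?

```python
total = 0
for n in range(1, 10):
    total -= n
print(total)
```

n=1: total = 0-1 = -1
n=2: total = (-1)-2 = -3
n=3: total = (-3)-3 = -6
n=4: total = (-6)-4 = -10
n=5: total = (-10)-5 = -15
n=6: total = (-15)-6 = -21
n=7: total = (-21)-7 = -28
n=8: total = (-28)-8 = -36
n=9: total = (-36)-9 = -45

-45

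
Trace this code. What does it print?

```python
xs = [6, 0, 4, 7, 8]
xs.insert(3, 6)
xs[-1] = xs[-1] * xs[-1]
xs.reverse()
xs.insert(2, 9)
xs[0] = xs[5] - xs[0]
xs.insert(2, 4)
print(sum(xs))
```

insert 6 at 3 → [6, 0, 4, 6, 7, 8]
xs[-1] = xs[-1]*xs[-1] = 8*8 = 64 → [6, 0, 4, 6, 7, 64]
reverse → [64, 7, 6, 4, 0, 6]
insert 9 at 2 → [64, 7, 9, 6, 4, 0, 6]
xs[0] = xs[5]-xs[0] = 0-64 = -64 → [-64, 7, 9, 6, 4, 0, 6]
insert 4 at 2 → [-64, 7, 4, 9, 6, 4, 0, 6]
sum = -28

-28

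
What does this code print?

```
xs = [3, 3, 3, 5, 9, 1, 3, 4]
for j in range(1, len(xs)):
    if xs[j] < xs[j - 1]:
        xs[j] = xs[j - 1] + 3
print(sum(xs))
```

j=1: 3>=3, unchanged → [3, 3, 3, 5, 9, 1, 3, 4]
j=2: 3>=3, unchanged → [3, 3, 3, 5, 9, 1, 3, 4]
j=3: 5>=3, unchanged → [3, 3, 3, 5, 9, 1, 3, 4]
j=4: 9>=5, unchanged → [3, 3, 3, 5, 9, 1, 3, 4]
j=5: 1<9, xs[5] = 9+3 = 12 → [3, 3, 3, 5, 9, 12, 3, 4]
j=6: 3<12, xs[6] = 12+3 = 15 → [3, 3, 3, 5, 9, 12, 15, 4]
j=7: 4<15, xs[7] = 15+3 = 18 → [3, 3, 3, 5, 9, 12, 15, 18]
sum = 68

68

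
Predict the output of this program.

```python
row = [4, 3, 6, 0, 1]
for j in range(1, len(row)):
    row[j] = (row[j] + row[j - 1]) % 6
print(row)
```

j=1: row[1] = (3+4)%6 = 1 → [4, 1, 6, 0, 1]
j=2: row[2] = (6+1)%6 = 1 → [4, 1, 1, 0, 1]
j=3: row[3] = (0+1)%6 = 1 → [4, 1, 1, 1, 1]
j=4: row[4] = (1+1)%6 = 2 → [4, 1, 1, 1, 2]

[4, 1, 1, 1, 2]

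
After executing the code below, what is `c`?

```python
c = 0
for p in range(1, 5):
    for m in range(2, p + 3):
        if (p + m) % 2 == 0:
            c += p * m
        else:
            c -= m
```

p=1,m=2: odd sum, c = 0-2 = -2
p=1,m=3: even sum, c = (-2)+3 = 1
p=2,m=2: even sum, c = 1+4 = 5
p=2,m=3: odd sum, c = 5-3 = 2
p=2,m=4: even sum, c = 2+8 = 10
p=3,m=2: odd sum, c = 10-2 = 8
p=3,m=3: even sum, c = 8+9 = 17
p=3,m=4: odd sum, c = 17-4 = 13
p=3,m=5: even sum, c = 13+15 = 28
p=4,m=2: even sum, c = 28+8 = 36
p=4,m=3: odd sum, c = 36-3 = 33
p=4,m=4: even sum, c = 33+16 = 49
p=4,m=5: odd sum, c = 49-5 = 44
p=4,m=6: even sum, c = 44+24 = 68

68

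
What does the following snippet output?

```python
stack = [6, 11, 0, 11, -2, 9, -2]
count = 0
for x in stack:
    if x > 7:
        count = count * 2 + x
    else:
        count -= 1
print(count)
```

60

x=6: not >7, count = 0-1 = -1
x=11: >7, count = (-1)*2+11 = 9
x=0: not >7, count = 9-1 = 8
x=11: >7, count = 8*2+11 = 27
x=-2: not >7, count = 27-1 = 26
x=9: >7, count = 26*2+9 = 61
x=-2: not >7, count = 61-1 = 60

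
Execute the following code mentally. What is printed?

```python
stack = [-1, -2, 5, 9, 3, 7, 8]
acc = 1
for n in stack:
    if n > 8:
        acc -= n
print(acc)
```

n=-1: not >8
n=-2: not >8
n=5: not >8
n=9: >8, acc = 1-9 = -8
n=3: not >8
n=7: not >8
n=8: not >8

-8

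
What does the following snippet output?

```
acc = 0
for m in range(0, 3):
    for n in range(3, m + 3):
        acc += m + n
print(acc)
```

m=1,n=3: acc = 0+4 = 4
m=2,n=3: acc = 4+5 = 9
m=2,n=4: acc = 9+6 = 15

15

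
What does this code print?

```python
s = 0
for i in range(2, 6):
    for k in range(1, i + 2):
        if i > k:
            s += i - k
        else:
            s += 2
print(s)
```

i=2,k=1: 2>1, s = 0+1 = 1
i=2,k=2: not 2>2, s = 1+2 = 3
i=2,k=3: not 2>3, s = 3+2 = 5
i=3,k=1: 3>1, s = 5+2 = 7
i=3,k=2: 3>2, s = 7+1 = 8
i=3,k=3: not 3>3, s = 8+2 = 10
i=3,k=4: not 3>4, s = 10+2 = 12
i=4,k=1: 4>1, s = 12+3 = 15
i=4,k=2: 4>2, s = 15+2 = 17
i=4,k=3: 4>3, s = 17+1 = 18
i=4,k=4: not 4>4, s = 18+2 = 20
i=4,k=5: not 4>5, s = 20+2 = 22
i=5,k=1: 5>1, s = 22+4 = 26
i=5,k=2: 5>2, s = 26+3 = 29
i=5,k=3: 5>3, s = 29+2 = 31
i=5,k=4: 5>4, s = 31+1 = 32
i=5,k=5: not 5>5, s = 32+2 = 34
i=5,k=6: not 5>6, s = 34+2 = 36

36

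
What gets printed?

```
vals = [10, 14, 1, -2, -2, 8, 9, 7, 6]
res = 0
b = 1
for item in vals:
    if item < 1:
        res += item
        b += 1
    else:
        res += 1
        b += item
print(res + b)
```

61

item=10: not <1, res = 0+1 = 1; b=11
item=14: not <1, res = 1+1 = 2; b=25
item=1: not <1, res = 2+1 = 3; b=26
item=-2: <1, res = 3+(-2) = 1; b=27
item=-2: <1, res = 1+(-2) = -1; b=28
item=8: not <1, res = (-1)+1 = 0; b=36
item=9: not <1, res = 0+1 = 1; b=45
item=7: not <1, res = 1+1 = 2; b=52
item=6: not <1, res = 2+1 = 3; b=58
res+b = 3+58 = 61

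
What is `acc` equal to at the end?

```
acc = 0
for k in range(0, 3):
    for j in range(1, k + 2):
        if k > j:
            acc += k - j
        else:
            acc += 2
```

k=0,j=1: not 0>1, acc = 0+2 = 2
k=1,j=1: not 1>1, acc = 2+2 = 4
k=1,j=2: not 1>2, acc = 4+2 = 6
k=2,j=1: 2>1, acc = 6+1 = 7
k=2,j=2: not 2>2, acc = 7+2 = 9
k=2,j=3: not 2>3, acc = 9+2 = 11

11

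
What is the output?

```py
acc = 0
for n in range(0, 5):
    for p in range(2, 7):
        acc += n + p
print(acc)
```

150

n=0,p=2: acc = 0+2 = 2
n=0,p=3: acc = 2+3 = 5
n=0,p=4: acc = 5+4 = 9
n=0,p=5: acc = 9+5 = 14
n=0,p=6: acc = 14+6 = 20
n=1,p=2: acc = 20+3 = 23
n=1,p=3: acc = 23+4 = 27
n=1,p=4: acc = 27+5 = 32
n=1,p=5: acc = 32+6 = 38
n=1,p=6: acc = 38+7 = 45
n=2,p=2: acc = 45+4 = 49
n=2,p=3: acc = 49+5 = 54
n=2,p=4: acc = 54+6 = 60
n=2,p=5: acc = 60+7 = 67
n=2,p=6: acc = 67+8 = 75
n=3,p=2: acc = 75+5 = 80
n=3,p=3: acc = 80+6 = 86
n=3,p=4: acc = 86+7 = 93
n=3,p=5: acc = 93+8 = 101
n=3,p=6: acc = 101+9 = 110
n=4,p=2: acc = 110+6 = 116
n=4,p=3: acc = 116+7 = 123
n=4,p=4: acc = 123+8 = 131
n=4,p=5: acc = 131+9 = 140
n=4,p=6: acc = 140+10 = 150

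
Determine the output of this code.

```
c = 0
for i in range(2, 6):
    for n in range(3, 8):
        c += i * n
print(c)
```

i=2,n=3: c = 0+6 = 6
i=2,n=4: c = 6+8 = 14
i=2,n=5: c = 14+10 = 24
i=2,n=6: c = 24+12 = 36
i=2,n=7: c = 36+14 = 50
i=3,n=3: c = 50+9 = 59
i=3,n=4: c = 59+12 = 71
i=3,n=5: c = 71+15 = 86
i=3,n=6: c = 86+18 = 104
i=3,n=7: c = 104+21 = 125
i=4,n=3: c = 125+12 = 137
i=4,n=4: c = 137+16 = 153
i=4,n=5: c = 153+20 = 173
i=4,n=6: c = 173+24 = 197
i=4,n=7: c = 197+28 = 225
i=5,n=3: c = 225+15 = 240
i=5,n=4: c = 240+20 = 260
i=5,n=5: c = 260+25 = 285
i=5,n=6: c = 285+30 = 315
i=5,n=7: c = 315+35 = 350

350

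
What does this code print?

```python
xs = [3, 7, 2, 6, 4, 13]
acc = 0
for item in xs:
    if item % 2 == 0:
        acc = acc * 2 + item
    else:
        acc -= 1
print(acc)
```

7

item=3: not even, acc = 0-1 = -1
item=7: not even, acc = (-1)-1 = -2
item=2: even, acc = (-2)*2+2 = -2
item=6: even, acc = (-2)*2+6 = 2
item=4: even, acc = 2*2+4 = 8
item=13: not even, acc = 8-1 = 7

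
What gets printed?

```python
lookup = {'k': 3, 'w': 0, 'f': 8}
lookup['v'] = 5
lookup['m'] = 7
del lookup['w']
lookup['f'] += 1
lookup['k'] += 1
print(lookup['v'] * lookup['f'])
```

lookup['v'] = 5 → {'k': 3, 'w': 0, 'f': 8, 'v': 5}
lookup['m'] = 7 → {'k': 3, 'w': 0, 'f': 8, 'v': 5, 'm': 7}
del 'w' → {'k': 3, 'f': 8, 'v': 5, 'm': 7}
lookup['f'] = 8+1 = 9 → {'k': 3, 'f': 9, 'v': 5, 'm': 7}
lookup['k'] = 3+1 = 4 → {'k': 4, 'f': 9, 'v': 5, 'm': 7}
lookup['v']*lookup['f'] = 5*9 = 45

45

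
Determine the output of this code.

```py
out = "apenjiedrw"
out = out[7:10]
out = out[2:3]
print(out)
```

w

slice [7:10] → 'drw'
slice [2:3] → 'w'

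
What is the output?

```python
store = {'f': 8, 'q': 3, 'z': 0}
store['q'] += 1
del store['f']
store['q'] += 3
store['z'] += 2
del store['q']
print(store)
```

{'z': 2}

store['q'] = 3+1 = 4 → {'f': 8, 'q': 4, 'z': 0}
del 'f' → {'q': 4, 'z': 0}
store['q'] = 4+3 = 7 → {'q': 7, 'z': 0}
store['z'] = 0+2 = 2 → {'q': 7, 'z': 2}
del 'q' → {'z': 2}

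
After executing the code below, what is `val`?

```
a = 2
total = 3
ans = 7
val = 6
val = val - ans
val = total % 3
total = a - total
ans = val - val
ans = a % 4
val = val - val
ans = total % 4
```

val = 6-7 = -1
val = 3%3 = 0
total = 2-3 = -1
ans = 0-0 = 0
ans = 2%4 = 2
val = 0-0 = 0
ans = (-1)%4 = 3

0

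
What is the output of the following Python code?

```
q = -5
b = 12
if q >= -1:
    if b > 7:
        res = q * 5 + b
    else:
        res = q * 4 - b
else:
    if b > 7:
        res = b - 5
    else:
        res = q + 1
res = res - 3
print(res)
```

q=-5, b=12
q >= -1 is False; b > 7 is True
→ res = b - 5 = 7
res = 7-3 = 4

4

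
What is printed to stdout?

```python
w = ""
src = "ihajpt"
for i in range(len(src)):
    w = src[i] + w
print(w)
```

i=0: prepend 'i' → 'i'
i=1: prepend 'h' → 'hi'
i=2: prepend 'a' → 'ahi'
i=3: prepend 'j' → 'jahi'
i=4: prepend 'p' → 'pjahi'
i=5: prepend 't' → 'tpjahi'

tpjahi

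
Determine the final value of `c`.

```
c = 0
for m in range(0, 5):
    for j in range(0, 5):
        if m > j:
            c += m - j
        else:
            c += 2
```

50

m=0,j=0: not 0>0, c = 0+2 = 2
m=0,j=1: not 0>1, c = 2+2 = 4
m=0,j=2: not 0>2, c = 4+2 = 6
m=0,j=3: not 0>3, c = 6+2 = 8
m=0,j=4: not 0>4, c = 8+2 = 10
m=1,j=0: 1>0, c = 10+1 = 11
m=1,j=1: not 1>1, c = 11+2 = 13
m=1,j=2: not 1>2, c = 13+2 = 15
m=1,j=3: not 1>3, c = 15+2 = 17
m=1,j=4: not 1>4, c = 17+2 = 19
m=2,j=0: 2>0, c = 19+2 = 21
m=2,j=1: 2>1, c = 21+1 = 22
m=2,j=2: not 2>2, c = 22+2 = 24
m=2,j=3: not 2>3, c = 24+2 = 26
m=2,j=4: not 2>4, c = 26+2 = 28
m=3,j=0: 3>0, c = 28+3 = 31
m=3,j=1: 3>1, c = 31+2 = 33
m=3,j=2: 3>2, c = 33+1 = 34
m=3,j=3: not 3>3, c = 34+2 = 36
m=3,j=4: not 3>4, c = 36+2 = 38
m=4,j=0: 4>0, c = 38+4 = 42
m=4,j=1: 4>1, c = 42+3 = 45
m=4,j=2: 4>2, c = 45+2 = 47
m=4,j=3: 4>3, c = 47+1 = 48
m=4,j=4: not 4>4, c = 48+2 = 50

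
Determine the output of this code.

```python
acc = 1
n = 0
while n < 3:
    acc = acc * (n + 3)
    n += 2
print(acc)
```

n=0: acc = 1*3 = 3
n=2: acc = 3*5 = 15

15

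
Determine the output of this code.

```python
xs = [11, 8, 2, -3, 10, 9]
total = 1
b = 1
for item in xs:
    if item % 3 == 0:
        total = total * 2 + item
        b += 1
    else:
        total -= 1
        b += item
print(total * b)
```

item=11: not %3==0, total = 1-1 = 0; b=12
item=8: not %3==0, total = 0-1 = -1; b=20
item=2: not %3==0, total = (-1)-1 = -2; b=22
item=-3: %3==0, total = (-2)*2+(-3) = -7; b=23
item=10: not %3==0, total = (-7)-1 = -8; b=33
item=9: %3==0, total = (-8)*2+9 = -7; b=34
total*b = (-7)*34 = -238

-238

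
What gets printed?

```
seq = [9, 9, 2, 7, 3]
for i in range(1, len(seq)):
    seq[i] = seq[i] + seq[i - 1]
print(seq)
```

[9, 18, 20, 27, 30]

i=1: seq[1] = 9+9 = 18 → [9, 18, 2, 7, 3]
i=2: seq[2] = 2+18 = 20 → [9, 18, 20, 7, 3]
i=3: seq[3] = 7+20 = 27 → [9, 18, 20, 27, 3]
i=4: seq[4] = 3+27 = 30 → [9, 18, 20, 27, 30]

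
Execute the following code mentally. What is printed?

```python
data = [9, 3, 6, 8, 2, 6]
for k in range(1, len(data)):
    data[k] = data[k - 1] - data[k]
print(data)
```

[9, 6, 0, -8, -10, -16]

k=1: data[1] = 9-3 = 6 → [9, 6, 6, 8, 2, 6]
k=2: data[2] = 6-6 = 0 → [9, 6, 0, 8, 2, 6]
k=3: data[3] = 0-8 = -8 → [9, 6, 0, -8, 2, 6]
k=4: data[4] = (-8)-2 = -10 → [9, 6, 0, -8, -10, 6]
k=5: data[5] = (-10)-6 = -16 → [9, 6, 0, -8, -10, -16]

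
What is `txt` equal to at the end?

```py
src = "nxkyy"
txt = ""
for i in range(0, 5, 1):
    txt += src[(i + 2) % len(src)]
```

i=0: add src[2]='k' → 'k'
i=1: add src[3]='y' → 'ky'
i=2: add src[4]='y' → 'kyy'
i=3: add src[0]='n' → 'kyyn'
i=4: add src[1]='x' → 'kyynx'

'kyynx'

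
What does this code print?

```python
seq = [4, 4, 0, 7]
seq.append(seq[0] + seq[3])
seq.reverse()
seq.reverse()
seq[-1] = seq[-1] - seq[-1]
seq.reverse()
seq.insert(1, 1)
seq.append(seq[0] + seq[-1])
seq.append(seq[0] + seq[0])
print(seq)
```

[0, 1, 7, 0, 4, 4, 4, 0]

append seq[0]+seq[3] = 4+7 = 11 → [4, 4, 0, 7, 11]
reverse → [11, 7, 0, 4, 4]
reverse → [4, 4, 0, 7, 11]
seq[-1] = seq[-1]-seq[-1] = 11-11 = 0 → [4, 4, 0, 7, 0]
reverse → [0, 7, 0, 4, 4]
insert 1 at 1 → [0, 1, 7, 0, 4, 4]
append seq[0]+seq[-1] = 0+4 = 4 → [0, 1, 7, 0, 4, 4, 4]
append seq[0]+seq[0] = 0+0 = 0 → [0, 1, 7, 0, 4, 4, 4, 0]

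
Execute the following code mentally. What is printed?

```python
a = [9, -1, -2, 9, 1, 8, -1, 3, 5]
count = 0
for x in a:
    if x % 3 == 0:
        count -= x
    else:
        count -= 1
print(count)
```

-27

x=9: %3==0, count = 0-9 = -9
x=-1: not %3==0, count = (-9)-1 = -10
x=-2: not %3==0, count = (-10)-1 = -11
x=9: %3==0, count = (-11)-9 = -20
x=1: not %3==0, count = (-20)-1 = -21
x=8: not %3==0, count = (-21)-1 = -22
x=-1: not %3==0, count = (-22)-1 = -23
x=3: %3==0, count = (-23)-3 = -26
x=5: not %3==0, count = (-26)-1 = -27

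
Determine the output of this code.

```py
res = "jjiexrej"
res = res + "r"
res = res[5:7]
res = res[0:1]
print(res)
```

+ 'r' → 'jjiexrejr'
slice [5:7] → 're'
slice [0:1] → 'r'

r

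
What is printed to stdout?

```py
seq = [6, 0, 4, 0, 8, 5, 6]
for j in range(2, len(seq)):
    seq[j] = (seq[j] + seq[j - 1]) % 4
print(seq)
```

[6, 0, 0, 0, 0, 1, 3]

j=2: seq[2] = (4+0)%4 = 0 → [6, 0, 0, 0, 8, 5, 6]
j=3: seq[3] = (0+0)%4 = 0 → [6, 0, 0, 0, 8, 5, 6]
j=4: seq[4] = (8+0)%4 = 0 → [6, 0, 0, 0, 0, 5, 6]
j=5: seq[5] = (5+0)%4 = 1 → [6, 0, 0, 0, 0, 1, 6]
j=6: seq[6] = (6+1)%4 = 3 → [6, 0, 0, 0, 0, 1, 3]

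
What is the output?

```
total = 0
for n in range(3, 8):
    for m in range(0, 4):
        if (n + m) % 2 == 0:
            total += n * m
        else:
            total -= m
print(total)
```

n=3,m=0: odd sum, total = 0-0 = 0
n=3,m=1: even sum, total = 0+3 = 3
n=3,m=2: odd sum, total = 3-2 = 1
n=3,m=3: even sum, total = 1+9 = 10
n=4,m=0: even sum, total = 10+0 = 10
n=4,m=1: odd sum, total = 10-1 = 9
n=4,m=2: even sum, total = 9+8 = 17
n=4,m=3: odd sum, total = 17-3 = 14
n=5,m=0: odd sum, total = 14-0 = 14
n=5,m=1: even sum, total = 14+5 = 19
n=5,m=2: odd sum, total = 19-2 = 17
n=5,m=3: even sum, total = 17+15 = 32
n=6,m=0: even sum, total = 32+0 = 32
n=6,m=1: odd sum, total = 32-1 = 31
n=6,m=2: even sum, total = 31+12 = 43
n=6,m=3: odd sum, total = 43-3 = 40
n=7,m=0: odd sum, total = 40-0 = 40
n=7,m=1: even sum, total = 40+7 = 47
n=7,m=2: odd sum, total = 47-2 = 45
n=7,m=3: even sum, total = 45+21 = 66

66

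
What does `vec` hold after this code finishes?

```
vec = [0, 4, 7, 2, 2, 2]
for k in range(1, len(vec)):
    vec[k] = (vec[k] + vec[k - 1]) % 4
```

k=1: vec[1] = (4+0)%4 = 0 → [0, 0, 7, 2, 2, 2]
k=2: vec[2] = (7+0)%4 = 3 → [0, 0, 3, 2, 2, 2]
k=3: vec[3] = (2+3)%4 = 1 → [0, 0, 3, 1, 2, 2]
k=4: vec[4] = (2+1)%4 = 3 → [0, 0, 3, 1, 3, 2]
k=5: vec[5] = (2+3)%4 = 1 → [0, 0, 3, 1, 3, 1]

[0, 0, 3, 1, 3, 1]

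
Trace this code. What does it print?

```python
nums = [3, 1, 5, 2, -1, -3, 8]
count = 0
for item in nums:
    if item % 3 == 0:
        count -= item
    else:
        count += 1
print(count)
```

5

item=3: %3==0, count = 0-3 = -3
item=1: not %3==0, count = (-3)+1 = -2
item=5: not %3==0, count = (-2)+1 = -1
item=2: not %3==0, count = (-1)+1 = 0
item=-1: not %3==0, count = 0+1 = 1
item=-3: %3==0, count = 1-(-3) = 4
item=8: not %3==0, count = 4+1 = 5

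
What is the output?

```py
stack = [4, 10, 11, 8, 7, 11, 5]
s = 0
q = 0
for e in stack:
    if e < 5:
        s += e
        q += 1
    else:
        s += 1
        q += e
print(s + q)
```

e=4: <5, s = 0+4 = 4; q=1
e=10: not <5, s = 4+1 = 5; q=11
e=11: not <5, s = 5+1 = 6; q=22
e=8: not <5, s = 6+1 = 7; q=30
e=7: not <5, s = 7+1 = 8; q=37
e=11: not <5, s = 8+1 = 9; q=48
e=5: not <5, s = 9+1 = 10; q=53
s+q = 10+53 = 63

63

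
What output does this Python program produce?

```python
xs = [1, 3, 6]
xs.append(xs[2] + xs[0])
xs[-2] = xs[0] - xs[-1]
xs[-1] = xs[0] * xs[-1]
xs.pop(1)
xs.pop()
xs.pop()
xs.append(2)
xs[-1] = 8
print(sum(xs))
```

9

append xs[2]+xs[0] = 6+1 = 7 → [1, 3, 6, 7]
xs[-2] = xs[0]-xs[-1] = 1-7 = -6 → [1, 3, -6, 7]
xs[-1] = xs[0]*xs[-1] = 1*7 = 7 → [1, 3, -6, 7]
pop(1) removes 3 → [1, -6, 7]
pop() removes 7 → [1, -6]
pop() removes -6 → [1]
append 2 → [1, 2]
xs[-1] = 8 → [1, 8]
sum = 9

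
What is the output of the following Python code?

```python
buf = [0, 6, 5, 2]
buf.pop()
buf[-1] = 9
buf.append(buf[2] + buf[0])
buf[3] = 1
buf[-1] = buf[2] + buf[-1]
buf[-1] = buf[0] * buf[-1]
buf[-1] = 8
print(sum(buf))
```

23

pop() removes 2 → [0, 6, 5]
buf[-1] = 9 → [0, 6, 9]
append buf[2]+buf[0] = 9+0 = 9 → [0, 6, 9, 9]
buf[3] = 1 → [0, 6, 9, 1]
buf[-1] = buf[2]+buf[-1] = 9+1 = 10 → [0, 6, 9, 10]
buf[-1] = buf[0]*buf[-1] = 0*10 = 0 → [0, 6, 9, 0]
buf[-1] = 8 → [0, 6, 9, 8]
sum = 23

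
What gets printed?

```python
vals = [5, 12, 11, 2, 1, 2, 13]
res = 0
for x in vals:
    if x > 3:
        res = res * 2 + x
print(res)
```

x=5: >3, res = 0*2+5 = 5
x=12: >3, res = 5*2+12 = 22
x=11: >3, res = 22*2+11 = 55
x=2: not >3
x=1: not >3
x=2: not >3
x=13: >3, res = 55*2+13 = 123

123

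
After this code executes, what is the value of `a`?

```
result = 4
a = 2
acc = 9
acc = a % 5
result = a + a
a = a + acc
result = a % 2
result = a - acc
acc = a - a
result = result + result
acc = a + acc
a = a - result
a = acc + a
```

4

acc = 2%5 = 2
result = 2+2 = 4
a = 2+2 = 4
result = 4%2 = 0
result = 4-2 = 2
acc = 4-4 = 0
result = 2+2 = 4
acc = 4+0 = 4
a = 4-4 = 0
a = 4+0 = 4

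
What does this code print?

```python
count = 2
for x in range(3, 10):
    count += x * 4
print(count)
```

170

x=3: count = 2+3*4 = 14
x=4: count = 14+4*4 = 30
x=5: count = 30+5*4 = 50
x=6: count = 50+6*4 = 74
x=7: count = 74+7*4 = 102
x=8: count = 102+8*4 = 134
x=9: count = 134+9*4 = 170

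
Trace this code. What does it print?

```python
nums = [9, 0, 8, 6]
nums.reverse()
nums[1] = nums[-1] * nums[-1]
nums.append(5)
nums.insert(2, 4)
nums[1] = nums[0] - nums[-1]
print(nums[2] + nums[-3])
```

4

reverse → [6, 8, 0, 9]
nums[1] = nums[-1]*nums[-1] = 9*9 = 81 → [6, 81, 0, 9]
append 5 → [6, 81, 0, 9, 5]
insert 4 at 2 → [6, 81, 4, 0, 9, 5]
nums[1] = nums[0]-nums[-1] = 6-5 = 1 → [6, 1, 4, 0, 9, 5]
nums[2]+nums[-3] = 4+0 = 4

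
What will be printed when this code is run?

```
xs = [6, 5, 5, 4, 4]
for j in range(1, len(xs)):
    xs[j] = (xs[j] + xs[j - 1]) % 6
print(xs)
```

[6, 5, 4, 2, 0]

j=1: xs[1] = (5+6)%6 = 5 → [6, 5, 5, 4, 4]
j=2: xs[2] = (5+5)%6 = 4 → [6, 5, 4, 4, 4]
j=3: xs[3] = (4+4)%6 = 2 → [6, 5, 4, 2, 4]
j=4: xs[4] = (4+2)%6 = 0 → [6, 5, 4, 2, 0]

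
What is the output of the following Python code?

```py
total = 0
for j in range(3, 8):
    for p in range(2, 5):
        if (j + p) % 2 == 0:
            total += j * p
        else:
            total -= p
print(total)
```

j=3,p=2: odd sum, total = 0-2 = -2
j=3,p=3: even sum, total = (-2)+9 = 7
j=3,p=4: odd sum, total = 7-4 = 3
j=4,p=2: even sum, total = 3+8 = 11
j=4,p=3: odd sum, total = 11-3 = 8
j=4,p=4: even sum, total = 8+16 = 24
j=5,p=2: odd sum, total = 24-2 = 22
j=5,p=3: even sum, total = 22+15 = 37
j=5,p=4: odd sum, total = 37-4 = 33
j=6,p=2: even sum, total = 33+12 = 45
j=6,p=3: odd sum, total = 45-3 = 42
j=6,p=4: even sum, total = 42+24 = 66
j=7,p=2: odd sum, total = 66-2 = 64
j=7,p=3: even sum, total = 64+21 = 85
j=7,p=4: odd sum, total = 85-4 = 81

81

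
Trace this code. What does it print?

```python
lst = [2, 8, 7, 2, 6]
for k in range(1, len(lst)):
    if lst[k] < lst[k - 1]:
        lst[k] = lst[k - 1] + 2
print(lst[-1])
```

k=1: 8>=2, unchanged → [2, 8, 7, 2, 6]
k=2: 7<8, lst[2] = 8+2 = 10 → [2, 8, 10, 2, 6]
k=3: 2<10, lst[3] = 10+2 = 12 → [2, 8, 10, 12, 6]
k=4: 6<12, lst[4] = 12+2 = 14 → [2, 8, 10, 12, 14]

14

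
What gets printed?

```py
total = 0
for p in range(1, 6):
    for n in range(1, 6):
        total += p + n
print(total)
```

150

p=1,n=1: total = 0+2 = 2
p=1,n=2: total = 2+3 = 5
p=1,n=3: total = 5+4 = 9
p=1,n=4: total = 9+5 = 14
p=1,n=5: total = 14+6 = 20
p=2,n=1: total = 20+3 = 23
p=2,n=2: total = 23+4 = 27
p=2,n=3: total = 27+5 = 32
p=2,n=4: total = 32+6 = 38
p=2,n=5: total = 38+7 = 45
p=3,n=1: total = 45+4 = 49
p=3,n=2: total = 49+5 = 54
p=3,n=3: total = 54+6 = 60
p=3,n=4: total = 60+7 = 67
p=3,n=5: total = 67+8 = 75
p=4,n=1: total = 75+5 = 80
p=4,n=2: total = 80+6 = 86
p=4,n=3: total = 86+7 = 93
p=4,n=4: total = 93+8 = 101
p=4,n=5: total = 101+9 = 110
p=5,n=1: total = 110+6 = 116
p=5,n=2: total = 116+7 = 123
p=5,n=3: total = 123+8 = 131
p=5,n=4: total = 131+9 = 140
p=5,n=5: total = 140+10 = 150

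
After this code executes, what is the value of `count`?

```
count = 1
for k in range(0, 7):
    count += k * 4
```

k=0: count = 1+0*4 = 1
k=1: count = 1+1*4 = 5
k=2: count = 5+2*4 = 13
k=3: count = 13+3*4 = 25
k=4: count = 25+4*4 = 41
k=5: count = 41+5*4 = 61
k=6: count = 61+6*4 = 85

85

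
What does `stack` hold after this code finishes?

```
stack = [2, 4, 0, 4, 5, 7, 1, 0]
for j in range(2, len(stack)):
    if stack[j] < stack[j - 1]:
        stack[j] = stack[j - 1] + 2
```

[2, 4, 6, 8, 10, 12, 14, 16]

j=2: 0<4, stack[2] = 4+2 = 6 → [2, 4, 6, 4, 5, 7, 1, 0]
j=3: 4<6, stack[3] = 6+2 = 8 → [2, 4, 6, 8, 5, 7, 1, 0]
j=4: 5<8, stack[4] = 8+2 = 10 → [2, 4, 6, 8, 10, 7, 1, 0]
j=5: 7<10, stack[5] = 10+2 = 12 → [2, 4, 6, 8, 10, 12, 1, 0]
j=6: 1<12, stack[6] = 12+2 = 14 → [2, 4, 6, 8, 10, 12, 14, 0]
j=7: 0<14, stack[7] = 14+2 = 16 → [2, 4, 6, 8, 10, 12, 14, 16]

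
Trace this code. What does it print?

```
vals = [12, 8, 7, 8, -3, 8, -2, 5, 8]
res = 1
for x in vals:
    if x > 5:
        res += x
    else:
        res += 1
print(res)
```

x=12: >5, res = 1+12 = 13
x=8: >5, res = 13+8 = 21
x=7: >5, res = 21+7 = 28
x=8: >5, res = 28+8 = 36
x=-3: not >5, res = 36+1 = 37
x=8: >5, res = 37+8 = 45
x=-2: not >5, res = 45+1 = 46
x=5: not >5, res = 46+1 = 47
x=8: >5, res = 47+8 = 55

55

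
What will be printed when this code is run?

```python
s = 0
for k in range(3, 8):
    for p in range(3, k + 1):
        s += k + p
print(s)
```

150

k=3,p=3: s = 0+6 = 6
k=4,p=3: s = 6+7 = 13
k=4,p=4: s = 13+8 = 21
k=5,p=3: s = 21+8 = 29
k=5,p=4: s = 29+9 = 38
k=5,p=5: s = 38+10 = 48
k=6,p=3: s = 48+9 = 57
k=6,p=4: s = 57+10 = 67
k=6,p=5: s = 67+11 = 78
k=6,p=6: s = 78+12 = 90
k=7,p=3: s = 90+10 = 100
k=7,p=4: s = 100+11 = 111
k=7,p=5: s = 111+12 = 123
k=7,p=6: s = 123+13 = 136
k=7,p=7: s = 136+14 = 150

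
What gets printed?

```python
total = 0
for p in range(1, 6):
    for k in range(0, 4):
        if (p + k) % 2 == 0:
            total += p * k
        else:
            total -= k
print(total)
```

p=1,k=0: odd sum, total = 0-0 = 0
p=1,k=1: even sum, total = 0+1 = 1
p=1,k=2: odd sum, total = 1-2 = -1
p=1,k=3: even sum, total = (-1)+3 = 2
p=2,k=0: even sum, total = 2+0 = 2
p=2,k=1: odd sum, total = 2-1 = 1
p=2,k=2: even sum, total = 1+4 = 5
p=2,k=3: odd sum, total = 5-3 = 2
p=3,k=0: odd sum, total = 2-0 = 2
p=3,k=1: even sum, total = 2+3 = 5
p=3,k=2: odd sum, total = 5-2 = 3
p=3,k=3: even sum, total = 3+9 = 12
p=4,k=0: even sum, total = 12+0 = 12
p=4,k=1: odd sum, total = 12-1 = 11
p=4,k=2: even sum, total = 11+8 = 19
p=4,k=3: odd sum, total = 19-3 = 16
p=5,k=0: odd sum, total = 16-0 = 16
p=5,k=1: even sum, total = 16+5 = 21
p=5,k=2: odd sum, total = 21-2 = 19
p=5,k=3: even sum, total = 19+15 = 34

34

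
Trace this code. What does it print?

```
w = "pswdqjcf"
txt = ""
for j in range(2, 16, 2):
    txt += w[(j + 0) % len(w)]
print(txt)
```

j=2: add w[2]='w' → 'w'
j=4: add w[4]='q' → 'wq'
j=6: add w[6]='c' → 'wqc'
j=8: add w[0]='p' → 'wqcp'
j=10: add w[2]='w' → 'wqcpw'
j=12: add w[4]='q' → 'wqcpwq'
j=14: add w[6]='c' → 'wqcpwqc'

wqcpwqc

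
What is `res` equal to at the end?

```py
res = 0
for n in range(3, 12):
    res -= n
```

-63

n=3: res = 0-3 = -3
n=4: res = (-3)-4 = -7
n=5: res = (-7)-5 = -12
n=6: res = (-12)-6 = -18
n=7: res = (-18)-7 = -25
n=8: res = (-25)-8 = -33
n=9: res = (-33)-9 = -42
n=10: res = (-42)-10 = -52
n=11: res = (-52)-11 = -63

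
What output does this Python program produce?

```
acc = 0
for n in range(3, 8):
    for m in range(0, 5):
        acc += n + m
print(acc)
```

175

n=3,m=0: acc = 0+3 = 3
n=3,m=1: acc = 3+4 = 7
n=3,m=2: acc = 7+5 = 12
n=3,m=3: acc = 12+6 = 18
n=3,m=4: acc = 18+7 = 25
n=4,m=0: acc = 25+4 = 29
n=4,m=1: acc = 29+5 = 34
n=4,m=2: acc = 34+6 = 40
n=4,m=3: acc = 40+7 = 47
n=4,m=4: acc = 47+8 = 55
n=5,m=0: acc = 55+5 = 60
n=5,m=1: acc = 60+6 = 66
n=5,m=2: acc = 66+7 = 73
n=5,m=3: acc = 73+8 = 81
n=5,m=4: acc = 81+9 = 90
n=6,m=0: acc = 90+6 = 96
n=6,m=1: acc = 96+7 = 103
n=6,m=2: acc = 103+8 = 111
n=6,m=3: acc = 111+9 = 120
n=6,m=4: acc = 120+10 = 130
n=7,m=0: acc = 130+7 = 137
n=7,m=1: acc = 137+8 = 145
n=7,m=2: acc = 145+9 = 154
n=7,m=3: acc = 154+10 = 164
n=7,m=4: acc = 164+11 = 175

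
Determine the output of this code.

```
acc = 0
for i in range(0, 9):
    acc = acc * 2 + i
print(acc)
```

i=0: acc = 0*2+0 = 0
i=1: acc = 0*2+1 = 1
i=2: acc = 1*2+2 = 4
i=3: acc = 4*2+3 = 11
i=4: acc = 11*2+4 = 26
i=5: acc = 26*2+5 = 57
i=6: acc = 57*2+6 = 120
i=7: acc = 120*2+7 = 247
i=8: acc = 247*2+8 = 502

502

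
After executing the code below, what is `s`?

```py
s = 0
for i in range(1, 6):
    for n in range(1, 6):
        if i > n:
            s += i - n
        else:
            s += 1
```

35

i=1,n=1: not 1>1, s = 0+1 = 1
i=1,n=2: not 1>2, s = 1+1 = 2
i=1,n=3: not 1>3, s = 2+1 = 3
i=1,n=4: not 1>4, s = 3+1 = 4
i=1,n=5: not 1>5, s = 4+1 = 5
i=2,n=1: 2>1, s = 5+1 = 6
i=2,n=2: not 2>2, s = 6+1 = 7
i=2,n=3: not 2>3, s = 7+1 = 8
i=2,n=4: not 2>4, s = 8+1 = 9
i=2,n=5: not 2>5, s = 9+1 = 10
i=3,n=1: 3>1, s = 10+2 = 12
i=3,n=2: 3>2, s = 12+1 = 13
i=3,n=3: not 3>3, s = 13+1 = 14
i=3,n=4: not 3>4, s = 14+1 = 15
i=3,n=5: not 3>5, s = 15+1 = 16
i=4,n=1: 4>1, s = 16+3 = 19
i=4,n=2: 4>2, s = 19+2 = 21
i=4,n=3: 4>3, s = 21+1 = 22
i=4,n=4: not 4>4, s = 22+1 = 23
i=4,n=5: not 4>5, s = 23+1 = 24
i=5,n=1: 5>1, s = 24+4 = 28
i=5,n=2: 5>2, s = 28+3 = 31
i=5,n=3: 5>3, s = 31+2 = 33
i=5,n=4: 5>4, s = 33+1 = 34
i=5,n=5: not 5>5, s = 34+1 = 35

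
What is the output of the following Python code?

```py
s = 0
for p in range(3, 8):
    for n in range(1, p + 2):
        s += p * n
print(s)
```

p=3,n=1: s = 0+3 = 3
p=3,n=2: s = 3+6 = 9
p=3,n=3: s = 9+9 = 18
p=3,n=4: s = 18+12 = 30
p=4,n=1: s = 30+4 = 34
p=4,n=2: s = 34+8 = 42
p=4,n=3: s = 42+12 = 54
p=4,n=4: s = 54+16 = 70
p=4,n=5: s = 70+20 = 90
p=5,n=1: s = 90+5 = 95
p=5,n=2: s = 95+10 = 105
p=5,n=3: s = 105+15 = 120
p=5,n=4: s = 120+20 = 140
p=5,n=5: s = 140+25 = 165
p=5,n=6: s = 165+30 = 195
p=6,n=1: s = 195+6 = 201
p=6,n=2: s = 201+12 = 213
p=6,n=3: s = 213+18 = 231
p=6,n=4: s = 231+24 = 255
p=6,n=5: s = 255+30 = 285
p=6,n=6: s = 285+36 = 321
p=6,n=7: s = 321+42 = 363
p=7,n=1: s = 363+7 = 370
p=7,n=2: s = 370+14 = 384
p=7,n=3: s = 384+21 = 405
p=7,n=4: s = 405+28 = 433
p=7,n=5: s = 433+35 = 468
p=7,n=6: s = 468+42 = 510
p=7,n=7: s = 510+49 = 559
p=7,n=8: s = 559+56 = 615

615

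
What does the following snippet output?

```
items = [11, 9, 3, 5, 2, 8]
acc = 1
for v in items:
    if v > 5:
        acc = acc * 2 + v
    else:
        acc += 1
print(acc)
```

84

v=11: >5, acc = 1*2+11 = 13
v=9: >5, acc = 13*2+9 = 35
v=3: not >5, acc = 35+1 = 36
v=5: not >5, acc = 36+1 = 37
v=2: not >5, acc = 37+1 = 38
v=8: >5, acc = 38*2+8 = 84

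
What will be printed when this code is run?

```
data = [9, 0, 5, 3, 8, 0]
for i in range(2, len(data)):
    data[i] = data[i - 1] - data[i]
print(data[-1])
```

-16

i=2: data[2] = 0-5 = -5 → [9, 0, -5, 3, 8, 0]
i=3: data[3] = (-5)-3 = -8 → [9, 0, -5, -8, 8, 0]
i=4: data[4] = (-8)-8 = -16 → [9, 0, -5, -8, -16, 0]
i=5: data[5] = (-16)-0 = -16 → [9, 0, -5, -8, -16, -16]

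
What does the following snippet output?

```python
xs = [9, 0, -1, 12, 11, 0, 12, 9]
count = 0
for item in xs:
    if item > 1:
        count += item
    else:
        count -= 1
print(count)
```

50

item=9: >1, count = 0+9 = 9
item=0: not >1, count = 9-1 = 8
item=-1: not >1, count = 8-1 = 7
item=12: >1, count = 7+12 = 19
item=11: >1, count = 19+11 = 30
item=0: not >1, count = 30-1 = 29
item=12: >1, count = 29+12 = 41
item=9: >1, count = 41+9 = 50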